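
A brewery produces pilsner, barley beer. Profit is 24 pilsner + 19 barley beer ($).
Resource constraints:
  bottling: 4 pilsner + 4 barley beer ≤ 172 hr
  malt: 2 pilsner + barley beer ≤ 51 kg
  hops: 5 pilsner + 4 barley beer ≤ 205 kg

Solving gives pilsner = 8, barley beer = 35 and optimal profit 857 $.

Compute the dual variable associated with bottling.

At the optimum: bottling uses 172 of 172 (binding); malt uses 51 of 51 (binding); hops uses 180 of 205 (slack = 25).
Slack constraints have shadow price 0 (complementary slackness).
Dual feasibility on the basic columns requires 4·y_bottling + 2·y_malt = 24, 4·y_bottling + 1·y_malt = 19.
Solving: y_bottling = 3.5, y_malt = 5.
Shadow price of bottling = 3.5.

3.5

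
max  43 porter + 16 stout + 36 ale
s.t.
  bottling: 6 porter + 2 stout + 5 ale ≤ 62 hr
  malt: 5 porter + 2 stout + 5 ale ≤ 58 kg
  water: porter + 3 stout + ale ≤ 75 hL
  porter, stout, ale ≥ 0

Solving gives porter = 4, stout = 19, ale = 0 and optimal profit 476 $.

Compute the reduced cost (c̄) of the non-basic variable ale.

Check each constraint at x*: bottling 62/62 (tight); malt 58/58 (tight); water 61/75 (slack 14).
By complementary slackness, y = 0 for the non-binding constraint.
Dual feasibility on the basic columns requires 6·y_bottling + 5·y_malt = 43, 2·y_bottling + 2·y_malt = 16.
→ y_bottling = 3 and y_malt = 5.
Reduced cost of ale: c₃ − yᵀa₃ = 36 − (3·5 + 5·5) = 36 − 40 = -4.

-4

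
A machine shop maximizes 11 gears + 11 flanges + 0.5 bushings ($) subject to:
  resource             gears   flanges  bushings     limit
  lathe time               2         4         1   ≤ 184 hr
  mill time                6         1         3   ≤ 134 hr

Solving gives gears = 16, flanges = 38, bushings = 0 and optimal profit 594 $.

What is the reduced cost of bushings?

-5

At the optimum: lathe time uses 184 of 184 (binding); mill time uses 134 of 134 (binding).
The binding rows give the dual system: 2·y_lathe time + 6·y_mill time = 11 and 4·y_lathe time + 1·y_mill time = 11.
→ y_lathe time = 2.5 and y_mill time = 1.
Reduced cost of bushings: c₃ − yᵀa₃ = 0.5 − (2.5·1 + 1·3) = 0.5 − 5.5 = -5.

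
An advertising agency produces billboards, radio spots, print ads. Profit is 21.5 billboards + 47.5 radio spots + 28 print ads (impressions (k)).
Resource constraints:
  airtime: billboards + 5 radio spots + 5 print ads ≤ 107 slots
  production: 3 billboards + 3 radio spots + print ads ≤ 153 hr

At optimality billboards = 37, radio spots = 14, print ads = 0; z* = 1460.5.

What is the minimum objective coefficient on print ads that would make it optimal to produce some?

At the optimum: airtime uses 107 of 107 (binding); production uses 153 of 153 (binding).
The binding rows give the dual system: 1·y_airtime + 3·y_production = 21.5 and 5·y_airtime + 3·y_production = 47.5.
Solving: y_airtime = 6.5, y_production = 5.
print ads enters the basis when its profit ≥ yᵀa₃ = 6.5·5 + 5·1 = 37.5.

37.5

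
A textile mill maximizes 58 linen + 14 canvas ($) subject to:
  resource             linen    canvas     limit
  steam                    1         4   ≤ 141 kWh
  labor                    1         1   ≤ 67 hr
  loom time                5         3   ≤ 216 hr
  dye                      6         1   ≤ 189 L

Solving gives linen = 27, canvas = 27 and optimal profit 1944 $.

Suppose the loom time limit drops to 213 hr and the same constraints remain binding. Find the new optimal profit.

Binding: loom time and dye. Non-binding: steam (6 unused), labor (13 unused).
By complementary slackness, y = 0 for the non-binding constraints.
From A_Bᵀ y = c: 5·y_loom time + 6·y_dye = 58; 3·y_loom time + 1·y_dye = 14.
Solving: y_loom time = 2, y_dye = 8.
Δz = y_loom time·Δb = 2 × (-3) = -6, so new z* = 1944 − 6 = 1938.

1938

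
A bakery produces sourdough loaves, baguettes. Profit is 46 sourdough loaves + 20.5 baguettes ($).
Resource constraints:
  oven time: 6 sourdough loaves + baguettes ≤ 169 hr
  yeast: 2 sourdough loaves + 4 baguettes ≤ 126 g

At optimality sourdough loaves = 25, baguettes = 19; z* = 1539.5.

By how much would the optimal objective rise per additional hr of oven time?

Check each constraint at x*: oven time 169/169 (tight); yeast 126/126 (tight).
Dual feasibility on the basic columns requires 6·y_oven time + 2·y_yeast = 46, 1·y_oven time + 4·y_yeast = 20.5.
→ y_oven time = 6.5 and y_yeast = 3.5.
Shadow price of oven time = 6.5.

6.5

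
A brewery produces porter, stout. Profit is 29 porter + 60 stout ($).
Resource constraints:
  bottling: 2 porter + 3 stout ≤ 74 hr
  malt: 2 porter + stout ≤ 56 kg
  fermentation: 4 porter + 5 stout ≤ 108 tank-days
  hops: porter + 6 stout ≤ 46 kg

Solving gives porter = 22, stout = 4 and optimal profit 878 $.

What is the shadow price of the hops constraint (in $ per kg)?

At the optimum: bottling uses 56 of 74 (slack = 18); malt uses 48 of 56 (slack = 8); fermentation uses 108 of 108 (binding); hops uses 46 of 46 (binding).
Slack constraints have shadow price 0 (complementary slackness).
From A_Bᵀ y = c: 4·y_fermentation + 1·y_hops = 29; 5·y_fermentation + 6·y_hops = 60.
Solving: y_fermentation = 6, y_hops = 5.
Shadow price of hops = 5.

5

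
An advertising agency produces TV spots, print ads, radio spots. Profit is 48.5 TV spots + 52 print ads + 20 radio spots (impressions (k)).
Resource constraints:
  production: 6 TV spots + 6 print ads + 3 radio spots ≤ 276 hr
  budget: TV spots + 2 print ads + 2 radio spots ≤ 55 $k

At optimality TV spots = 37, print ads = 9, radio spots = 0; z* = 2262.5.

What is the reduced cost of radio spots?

Check each constraint at x*: production 276/276 (tight); budget 55/55 (tight).
Dual feasibility on the basic columns requires 6·y_production + 1·y_budget = 48.5, 6·y_production + 2·y_budget = 52.
Solving: y_production = 7.5, y_budget = 3.5.
Reduced cost of radio spots: c₃ − yᵀa₃ = 20 − (7.5·3 + 3.5·2) = 20 − 29.5 = -9.5.

-9.5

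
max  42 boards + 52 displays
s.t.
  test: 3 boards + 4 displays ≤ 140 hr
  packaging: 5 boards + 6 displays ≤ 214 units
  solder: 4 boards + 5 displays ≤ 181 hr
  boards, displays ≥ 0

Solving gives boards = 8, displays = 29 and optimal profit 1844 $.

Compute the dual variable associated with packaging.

6

At the optimum: test uses 140 of 140 (binding); packaging uses 214 of 214 (binding); solder uses 177 of 181 (slack = 4).
By complementary slackness, y = 0 for the non-binding constraint.
The binding rows give the dual system: 3·y_test + 5·y_packaging = 42 and 4·y_test + 6·y_packaging = 52.
Solving: y_test = 4, y_packaging = 6.
Shadow price of packaging = 6.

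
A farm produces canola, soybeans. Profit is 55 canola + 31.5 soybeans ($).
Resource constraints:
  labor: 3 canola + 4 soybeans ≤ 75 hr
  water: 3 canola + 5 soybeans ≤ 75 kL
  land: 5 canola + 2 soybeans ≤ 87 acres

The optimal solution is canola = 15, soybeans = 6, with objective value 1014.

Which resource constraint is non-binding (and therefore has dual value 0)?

labor

labor: 69/75 (slack 6)
water: 75/75 (binding)
land: 87/87 (binding)
By complementary slackness, a constraint with positive slack has shadow price 0 → labor.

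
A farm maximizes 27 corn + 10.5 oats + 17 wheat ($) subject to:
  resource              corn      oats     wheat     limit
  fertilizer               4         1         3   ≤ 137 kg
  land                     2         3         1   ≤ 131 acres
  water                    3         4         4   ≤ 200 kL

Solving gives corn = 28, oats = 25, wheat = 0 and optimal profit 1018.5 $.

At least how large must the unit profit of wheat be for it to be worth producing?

Binding: fertilizer and land. Non-binding: water (16 unused).
By complementary slackness, y = 0 for the non-binding constraint.
The binding rows give the dual system: 4·y_fertilizer + 2·y_land = 27 and 1·y_fertilizer + 3·y_land = 10.5.
Solving: y_fertilizer = 6, y_land = 1.5.
wheat enters the basis when its profit ≥ yᵀa₃ = 6·3 + 1.5·1 = 19.5.

19.5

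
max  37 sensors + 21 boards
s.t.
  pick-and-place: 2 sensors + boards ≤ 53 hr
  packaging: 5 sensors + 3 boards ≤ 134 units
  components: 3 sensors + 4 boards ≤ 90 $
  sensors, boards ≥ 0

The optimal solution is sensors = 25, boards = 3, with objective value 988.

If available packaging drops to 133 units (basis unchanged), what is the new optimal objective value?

Check each constraint at x*: pick-and-place 53/53 (tight); packaging 134/134 (tight); components 87/90 (slack 3).
Since components is not tight, its dual is 0.
From A_Bᵀ y = c: 2·y_pick-and-place + 5·y_packaging = 37; 1·y_pick-and-place + 3·y_packaging = 21.
→ y_pick-and-place = 6 and y_packaging = 5.
Δz = y_packaging·Δb = 5 × (-1) = -5, so new z* = 988 − 5 = 983.

983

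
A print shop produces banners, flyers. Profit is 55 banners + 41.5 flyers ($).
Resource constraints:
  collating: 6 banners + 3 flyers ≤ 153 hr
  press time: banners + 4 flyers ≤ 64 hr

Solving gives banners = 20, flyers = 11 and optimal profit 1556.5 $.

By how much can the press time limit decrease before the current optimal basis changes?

Binding constraints: collating, press time. The basis is B = [[6,3],[1,4]] with det 21.
Per unit decrease in press time, x* moves by d = (0.1429, -0.2857).
The basis stays optimal until flyers reaches 0; allowable decrease = 38.5 hr.

38.5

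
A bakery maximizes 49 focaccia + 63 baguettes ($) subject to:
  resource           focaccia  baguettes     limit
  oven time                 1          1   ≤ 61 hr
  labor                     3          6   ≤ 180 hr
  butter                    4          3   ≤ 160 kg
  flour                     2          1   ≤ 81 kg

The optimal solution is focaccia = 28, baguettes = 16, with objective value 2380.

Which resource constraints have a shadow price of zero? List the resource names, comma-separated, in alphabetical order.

flour, oven time

oven time: 44/61 (slack 17)
labor: 180/180 (binding)
butter: 160/160 (binding)
flour: 72/81 (slack 9)
By complementary slackness, a constraint with positive slack has shadow price 0 → flour, oven time.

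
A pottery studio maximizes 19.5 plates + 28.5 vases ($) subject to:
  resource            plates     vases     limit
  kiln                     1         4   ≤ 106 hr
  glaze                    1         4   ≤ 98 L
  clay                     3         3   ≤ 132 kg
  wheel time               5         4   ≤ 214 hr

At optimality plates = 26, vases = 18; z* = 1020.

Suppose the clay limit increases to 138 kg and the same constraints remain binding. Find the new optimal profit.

1053

Binding: glaze and clay. Non-binding: kiln (8 unused), wheel time (12 unused).
By complementary slackness, y = 0 for the non-binding constraints.
From A_Bᵀ y = c: 1·y_glaze + 3·y_clay = 19.5; 4·y_glaze + 3·y_clay = 28.5.
Solving: y_glaze = 3, y_clay = 5.5.
Δz = y_clay·Δb = 5.5 × (6) = 33, so new z* = 1020 + 33 = 1053.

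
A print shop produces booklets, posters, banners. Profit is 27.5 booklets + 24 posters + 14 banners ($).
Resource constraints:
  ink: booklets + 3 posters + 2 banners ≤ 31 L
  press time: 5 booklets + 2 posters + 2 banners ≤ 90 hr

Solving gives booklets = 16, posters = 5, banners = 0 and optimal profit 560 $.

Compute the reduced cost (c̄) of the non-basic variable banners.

-5

At the optimum: ink uses 31 of 31 (binding); press time uses 90 of 90 (binding).
From A_Bᵀ y = c: 1·y_ink + 5·y_press time = 27.5; 3·y_ink + 2·y_press time = 24.
Solving: y_ink = 5, y_press time = 4.5.
Reduced cost of banners: c₃ − yᵀa₃ = 14 − (5·2 + 4.5·2) = 14 − 19 = -5.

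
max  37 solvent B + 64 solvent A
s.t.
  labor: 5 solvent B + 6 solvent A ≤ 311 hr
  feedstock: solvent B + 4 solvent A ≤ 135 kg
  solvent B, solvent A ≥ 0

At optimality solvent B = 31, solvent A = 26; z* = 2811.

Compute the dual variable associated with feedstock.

Check each constraint at x*: labor 311/311 (tight); feedstock 135/135 (tight).
Dual feasibility on the basic columns requires 5·y_labor + 1·y_feedstock = 37, 6·y_labor + 4·y_feedstock = 64.
→ y_labor = 6 and y_feedstock = 7.
Shadow price of feedstock = 7.

7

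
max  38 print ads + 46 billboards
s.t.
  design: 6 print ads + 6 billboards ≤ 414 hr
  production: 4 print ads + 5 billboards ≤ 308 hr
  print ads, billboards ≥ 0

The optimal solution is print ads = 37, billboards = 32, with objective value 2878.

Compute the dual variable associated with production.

Check each constraint at x*: design 414/414 (tight); production 308/308 (tight).
From A_Bᵀ y = c: 6·y_design + 4·y_production = 38; 6·y_design + 5·y_production = 46.
Solving: y_design = 1, y_production = 8.
Shadow price of production = 8.

8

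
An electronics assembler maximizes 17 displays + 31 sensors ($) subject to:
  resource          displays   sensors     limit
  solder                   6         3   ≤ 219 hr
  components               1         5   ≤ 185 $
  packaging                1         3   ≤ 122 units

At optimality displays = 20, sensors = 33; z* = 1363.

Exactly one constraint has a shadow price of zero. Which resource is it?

solder: 219/219 (binding)
components: 185/185 (binding)
packaging: 119/122 (slack 3)
By complementary slackness, a constraint with positive slack has shadow price 0 → packaging.

packaging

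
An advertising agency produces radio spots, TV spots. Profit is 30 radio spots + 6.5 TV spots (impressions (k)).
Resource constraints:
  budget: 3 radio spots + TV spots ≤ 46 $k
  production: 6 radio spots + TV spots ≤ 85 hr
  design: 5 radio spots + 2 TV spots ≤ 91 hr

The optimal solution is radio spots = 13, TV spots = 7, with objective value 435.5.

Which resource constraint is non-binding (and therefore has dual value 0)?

budget: 46/46 (binding)
production: 85/85 (binding)
design: 79/91 (slack 12)
By complementary slackness, a constraint with positive slack has shadow price 0 → design.

design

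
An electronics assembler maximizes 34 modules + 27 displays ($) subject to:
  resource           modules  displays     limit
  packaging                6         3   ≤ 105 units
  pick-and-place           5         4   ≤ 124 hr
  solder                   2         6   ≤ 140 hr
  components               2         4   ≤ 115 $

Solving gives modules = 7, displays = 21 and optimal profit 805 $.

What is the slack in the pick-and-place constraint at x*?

pick-and-place used = 5·7 + 4·21 = 119; slack = 124 − 119 = 5.

5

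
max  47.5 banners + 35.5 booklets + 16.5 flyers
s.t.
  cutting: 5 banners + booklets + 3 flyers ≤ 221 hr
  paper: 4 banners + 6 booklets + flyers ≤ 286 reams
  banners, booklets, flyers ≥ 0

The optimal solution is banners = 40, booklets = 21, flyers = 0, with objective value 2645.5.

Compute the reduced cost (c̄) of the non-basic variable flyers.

-5

At the optimum: cutting uses 221 of 221 (binding); paper uses 286 of 286 (binding).
Dual feasibility on the basic columns requires 5·y_cutting + 4·y_paper = 47.5, 1·y_cutting + 6·y_paper = 35.5.
This yields shadow prices y_cutting = 5.5, y_paper = 5.
Reduced cost of flyers: c₃ − yᵀa₃ = 16.5 − (5.5·3 + 5·1) = 16.5 − 21.5 = -5.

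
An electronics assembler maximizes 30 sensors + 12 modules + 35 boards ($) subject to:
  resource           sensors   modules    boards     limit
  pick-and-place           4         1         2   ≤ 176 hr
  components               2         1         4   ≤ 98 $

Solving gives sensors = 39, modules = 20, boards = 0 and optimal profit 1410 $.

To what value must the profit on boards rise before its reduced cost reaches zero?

At the optimum: pick-and-place uses 176 of 176 (binding); components uses 98 of 98 (binding).
Dual feasibility on the basic columns requires 4·y_pick-and-place + 2·y_components = 30, 1·y_pick-and-place + 1·y_components = 12.
Solving: y_pick-and-place = 3, y_components = 9.
boards enters the basis when its profit ≥ yᵀa₃ = 3·2 + 9·4 = 42.

42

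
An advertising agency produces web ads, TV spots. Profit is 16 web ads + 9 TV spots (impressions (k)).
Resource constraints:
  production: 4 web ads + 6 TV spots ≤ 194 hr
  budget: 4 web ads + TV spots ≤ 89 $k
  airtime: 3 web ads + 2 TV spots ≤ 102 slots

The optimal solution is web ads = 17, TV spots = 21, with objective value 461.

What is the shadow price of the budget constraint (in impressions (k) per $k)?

3

Check each constraint at x*: production 194/194 (tight); budget 89/89 (tight); airtime 93/102 (slack 9).
Slack constraints have shadow price 0 (complementary slackness).
The binding rows give the dual system: 4·y_production + 4·y_budget = 16 and 6·y_production + 1·y_budget = 9.
→ y_production = 1 and y_budget = 3.
Shadow price of budget = 3.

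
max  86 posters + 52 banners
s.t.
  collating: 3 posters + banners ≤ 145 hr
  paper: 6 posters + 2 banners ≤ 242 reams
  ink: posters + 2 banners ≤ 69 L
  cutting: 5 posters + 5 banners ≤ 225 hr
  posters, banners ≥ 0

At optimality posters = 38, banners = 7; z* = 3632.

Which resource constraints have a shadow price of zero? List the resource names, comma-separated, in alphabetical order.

collating, ink

collating: 121/145 (slack 24)
paper: 242/242 (binding)
ink: 52/69 (slack 17)
cutting: 225/225 (binding)
By complementary slackness, a constraint with positive slack has shadow price 0 → collating, ink.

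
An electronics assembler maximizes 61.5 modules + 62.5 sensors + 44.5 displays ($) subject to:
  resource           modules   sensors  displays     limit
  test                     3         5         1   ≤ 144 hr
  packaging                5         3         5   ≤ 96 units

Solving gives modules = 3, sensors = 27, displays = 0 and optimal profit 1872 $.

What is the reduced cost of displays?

-1

At the optimum: test uses 144 of 144 (binding); packaging uses 96 of 96 (binding).
The binding rows give the dual system: 3·y_test + 5·y_packaging = 61.5 and 5·y_test + 3·y_packaging = 62.5.
Solving: y_test = 8, y_packaging = 7.5.
Reduced cost of displays: c₃ − yᵀa₃ = 44.5 − (8·1 + 7.5·5) = 44.5 − 45.5 = -1.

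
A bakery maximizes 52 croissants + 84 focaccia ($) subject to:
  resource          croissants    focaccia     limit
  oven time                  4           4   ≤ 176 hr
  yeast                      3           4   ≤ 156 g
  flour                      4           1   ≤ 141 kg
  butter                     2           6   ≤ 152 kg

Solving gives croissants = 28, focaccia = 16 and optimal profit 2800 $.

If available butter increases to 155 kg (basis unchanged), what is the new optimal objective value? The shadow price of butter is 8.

Δb = 3, so new z* = 2800 + (8)·(3) = 2800 + 24 = 2824.

2824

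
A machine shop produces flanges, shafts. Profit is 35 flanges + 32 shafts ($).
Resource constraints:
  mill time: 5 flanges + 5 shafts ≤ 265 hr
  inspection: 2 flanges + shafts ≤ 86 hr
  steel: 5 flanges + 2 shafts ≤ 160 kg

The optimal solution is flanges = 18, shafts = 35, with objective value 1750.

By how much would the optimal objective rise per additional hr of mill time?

6

At the optimum: mill time uses 265 of 265 (binding); inspection uses 71 of 86 (slack = 15); steel uses 160 of 160 (binding).
Since inspection is not tight, its dual is 0.
The binding rows give the dual system: 5·y_mill time + 5·y_steel = 35 and 5·y_mill time + 2·y_steel = 32.
Solving: y_mill time = 6, y_steel = 1.
Shadow price of mill time = 6.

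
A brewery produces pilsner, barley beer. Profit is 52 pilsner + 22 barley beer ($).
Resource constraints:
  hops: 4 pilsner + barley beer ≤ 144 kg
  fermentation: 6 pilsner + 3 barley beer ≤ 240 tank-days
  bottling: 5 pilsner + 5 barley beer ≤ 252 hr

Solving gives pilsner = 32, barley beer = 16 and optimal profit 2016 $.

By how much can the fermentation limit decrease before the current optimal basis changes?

Binding constraints: hops, fermentation. The basis is B = [[4,1],[6,3]] with det 6.
Per unit decrease in fermentation, x* moves by d = (0.1667, -0.6667).
The basis stays optimal until barley beer reaches 0; allowable decrease = 24 tank-days.

24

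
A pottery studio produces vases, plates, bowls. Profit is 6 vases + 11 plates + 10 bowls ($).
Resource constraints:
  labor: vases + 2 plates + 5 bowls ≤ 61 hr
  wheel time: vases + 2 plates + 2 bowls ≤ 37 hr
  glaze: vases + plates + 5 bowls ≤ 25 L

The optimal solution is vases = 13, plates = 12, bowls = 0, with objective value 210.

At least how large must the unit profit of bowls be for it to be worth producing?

Binding: wheel time and glaze. Non-binding: labor (24 unused).
By complementary slackness, y = 0 for the non-binding constraint.
The binding rows give the dual system: 1·y_wheel time + 1·y_glaze = 6 and 2·y_wheel time + 1·y_glaze = 11.
→ y_wheel time = 5 and y_glaze = 1.
bowls enters the basis when its profit ≥ yᵀa₃ = 5·2 + 1·5 = 15.

15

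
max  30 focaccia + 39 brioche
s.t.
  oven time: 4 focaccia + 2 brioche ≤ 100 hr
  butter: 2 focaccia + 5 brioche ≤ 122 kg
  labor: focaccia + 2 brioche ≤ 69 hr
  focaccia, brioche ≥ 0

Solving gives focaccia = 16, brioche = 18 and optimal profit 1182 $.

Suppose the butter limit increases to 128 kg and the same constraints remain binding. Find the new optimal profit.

Binding: oven time and butter. Non-binding: labor (17 unused).
By complementary slackness, y = 0 for the non-binding constraint.
Dual feasibility on the basic columns requires 4·y_oven time + 2·y_butter = 30, 2·y_oven time + 5·y_butter = 39.
This yields shadow prices y_oven time = 4.5, y_butter = 6.
Δz = y_butter·Δb = 6 × (6) = 36, so new z* = 1182 + 36 = 1218.

1218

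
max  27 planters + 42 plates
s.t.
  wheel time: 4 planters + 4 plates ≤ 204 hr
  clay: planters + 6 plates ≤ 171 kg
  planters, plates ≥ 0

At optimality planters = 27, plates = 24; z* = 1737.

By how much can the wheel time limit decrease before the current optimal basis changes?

Binding constraints: wheel time, clay. The basis is B = [[4,4],[1,6]] with det 20.
Per unit decrease in wheel time, x* moves by d = (-0.3, 0.05).
The basis stays optimal until planters reaches 0; allowable decrease = 90 hr.

90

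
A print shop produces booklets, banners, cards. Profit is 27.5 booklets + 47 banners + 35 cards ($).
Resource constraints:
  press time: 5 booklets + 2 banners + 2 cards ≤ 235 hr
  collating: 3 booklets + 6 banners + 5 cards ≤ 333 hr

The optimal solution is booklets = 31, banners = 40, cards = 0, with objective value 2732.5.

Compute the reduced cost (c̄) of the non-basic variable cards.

-4.5

Check each constraint at x*: press time 235/235 (tight); collating 333/333 (tight).
From A_Bᵀ y = c: 5·y_press time + 3·y_collating = 27.5; 2·y_press time + 6·y_collating = 47.
→ y_press time = 1 and y_collating = 7.5.
Reduced cost of cards: c₃ − yᵀa₃ = 35 − (1·2 + 7.5·5) = 35 − 39.5 = -4.5.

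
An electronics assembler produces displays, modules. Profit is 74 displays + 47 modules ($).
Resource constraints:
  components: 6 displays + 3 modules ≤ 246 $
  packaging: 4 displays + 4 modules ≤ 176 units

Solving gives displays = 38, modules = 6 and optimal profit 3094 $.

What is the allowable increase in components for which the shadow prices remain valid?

18

Binding constraints: components, packaging. The basis is B = [[6,3],[4,4]] with det 12.
Per unit increase in components, x* moves by d = (0.3333, -0.3333).
The basis stays optimal until modules reaches 0; allowable increase = 18 $.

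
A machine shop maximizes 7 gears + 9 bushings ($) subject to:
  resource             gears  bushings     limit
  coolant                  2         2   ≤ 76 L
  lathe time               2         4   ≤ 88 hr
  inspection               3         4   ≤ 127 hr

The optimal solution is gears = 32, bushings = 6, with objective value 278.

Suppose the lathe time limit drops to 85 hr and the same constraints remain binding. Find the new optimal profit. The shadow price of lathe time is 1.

275

Δb = -3, so new z* = 278 + (1)·(-3) = 278 − 3 = 275.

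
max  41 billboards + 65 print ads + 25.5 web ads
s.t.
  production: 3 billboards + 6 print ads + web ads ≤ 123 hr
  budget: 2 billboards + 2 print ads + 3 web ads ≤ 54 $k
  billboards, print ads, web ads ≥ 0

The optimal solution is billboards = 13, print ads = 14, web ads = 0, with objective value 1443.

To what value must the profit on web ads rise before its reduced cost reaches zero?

Check each constraint at x*: production 123/123 (tight); budget 54/54 (tight).
Dual feasibility on the basic columns requires 3·y_production + 2·y_budget = 41, 6·y_production + 2·y_budget = 65.
This yields shadow prices y_production = 8, y_budget = 8.5.
web ads enters the basis when its profit ≥ yᵀa₃ = 8·1 + 8.5·3 = 33.5.

33.5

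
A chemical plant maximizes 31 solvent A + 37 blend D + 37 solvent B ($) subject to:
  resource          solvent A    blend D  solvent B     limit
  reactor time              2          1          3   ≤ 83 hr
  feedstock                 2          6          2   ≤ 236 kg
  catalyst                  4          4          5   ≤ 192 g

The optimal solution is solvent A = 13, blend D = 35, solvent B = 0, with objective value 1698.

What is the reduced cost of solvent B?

-1

Binding: feedstock and catalyst. Non-binding: reactor time (22 unused).
By complementary slackness, y = 0 for the non-binding constraint.
From A_Bᵀ y = c: 2·y_feedstock + 4·y_catalyst = 31; 6·y_feedstock + 4·y_catalyst = 37.
Solving: y_feedstock = 1.5, y_catalyst = 7.
Reduced cost of solvent B: c₃ − yᵀa₃ = 37 − (1.5·2 + 7·5) = 37 − 38 = -1.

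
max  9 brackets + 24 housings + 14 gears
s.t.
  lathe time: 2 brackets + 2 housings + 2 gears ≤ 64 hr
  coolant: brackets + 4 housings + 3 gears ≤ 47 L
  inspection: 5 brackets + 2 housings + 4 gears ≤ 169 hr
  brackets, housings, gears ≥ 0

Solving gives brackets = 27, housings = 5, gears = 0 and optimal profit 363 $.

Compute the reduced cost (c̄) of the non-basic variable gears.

Binding: lathe time and coolant. Non-binding: inspection (24 unused).
Slack constraints have shadow price 0 (complementary slackness).
Dual feasibility on the basic columns requires 2·y_lathe time + 1·y_coolant = 9, 2·y_lathe time + 4·y_coolant = 24.
Solving: y_lathe time = 2, y_coolant = 5.
Reduced cost of gears: c₃ − yᵀa₃ = 14 − (2·2 + 5·3) = 14 − 19 = -5.

-5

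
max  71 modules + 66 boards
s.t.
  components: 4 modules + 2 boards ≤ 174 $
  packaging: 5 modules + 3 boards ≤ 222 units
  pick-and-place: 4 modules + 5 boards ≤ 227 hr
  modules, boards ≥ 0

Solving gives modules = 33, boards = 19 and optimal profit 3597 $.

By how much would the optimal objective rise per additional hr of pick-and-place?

9

Binding: packaging and pick-and-place. Non-binding: components (4 unused).
By complementary slackness, y = 0 for the non-binding constraint.
From A_Bᵀ y = c: 5·y_packaging + 4·y_pick-and-place = 71; 3·y_packaging + 5·y_pick-and-place = 66.
→ y_packaging = 7 and y_pick-and-place = 9.
Shadow price of pick-and-place = 9.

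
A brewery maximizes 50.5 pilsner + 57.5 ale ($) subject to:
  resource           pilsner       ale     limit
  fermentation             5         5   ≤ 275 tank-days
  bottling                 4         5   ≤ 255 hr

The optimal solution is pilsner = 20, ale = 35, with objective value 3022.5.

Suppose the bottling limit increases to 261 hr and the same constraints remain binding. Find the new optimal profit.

Check each constraint at x*: fermentation 275/275 (tight); bottling 255/255 (tight).
From A_Bᵀ y = c: 5·y_fermentation + 4·y_bottling = 50.5; 5·y_fermentation + 5·y_bottling = 57.5.
Solving: y_fermentation = 4.5, y_bottling = 7.
Δz = y_bottling·Δb = 7 × (6) = 42, so new z* = 3022.5 + 42 = 3064.5.

3064.5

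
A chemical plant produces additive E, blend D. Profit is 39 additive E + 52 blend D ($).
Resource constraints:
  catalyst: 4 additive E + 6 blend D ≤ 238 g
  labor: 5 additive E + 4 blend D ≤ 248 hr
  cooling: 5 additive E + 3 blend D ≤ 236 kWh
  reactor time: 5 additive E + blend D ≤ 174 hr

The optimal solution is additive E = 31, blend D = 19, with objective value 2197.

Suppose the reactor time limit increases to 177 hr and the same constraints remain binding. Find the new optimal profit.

At the optimum: catalyst uses 238 of 238 (binding); labor uses 231 of 248 (slack = 17); cooling uses 212 of 236 (slack = 24); reactor time uses 174 of 174 (binding).
Since labor, cooling are not tight, their duals are 0.
The binding rows give the dual system: 4·y_catalyst + 5·y_reactor time = 39 and 6·y_catalyst + 1·y_reactor time = 52.
→ y_catalyst = 8.5 and y_reactor time = 1.
Δz = y_reactor time·Δb = 1 × (3) = 3, so new z* = 2197 + 3 = 2200.

2200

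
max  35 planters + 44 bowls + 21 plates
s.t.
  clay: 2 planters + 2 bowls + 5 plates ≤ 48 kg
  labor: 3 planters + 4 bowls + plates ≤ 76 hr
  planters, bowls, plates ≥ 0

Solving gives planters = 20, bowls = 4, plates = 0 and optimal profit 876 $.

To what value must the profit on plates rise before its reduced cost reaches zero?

Both clay and labor are binding at x*.
The binding rows give the dual system: 2·y_clay + 3·y_labor = 35 and 2·y_clay + 4·y_labor = 44.
This yields shadow prices y_clay = 4, y_labor = 9.
plates enters the basis when its profit ≥ yᵀa₃ = 4·5 + 9·1 = 29.

29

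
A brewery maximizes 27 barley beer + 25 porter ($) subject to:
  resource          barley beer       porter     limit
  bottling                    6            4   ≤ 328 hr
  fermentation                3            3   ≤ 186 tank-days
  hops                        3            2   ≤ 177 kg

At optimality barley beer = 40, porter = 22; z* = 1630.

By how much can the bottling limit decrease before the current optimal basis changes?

80

Binding constraints: bottling, fermentation. The basis is B = [[6,4],[3,3]] with det 6.
Per unit decrease in bottling, x* moves by d = (-0.5, 0.5).
The basis stays optimal until barley beer reaches 0; allowable decrease = 80 hr.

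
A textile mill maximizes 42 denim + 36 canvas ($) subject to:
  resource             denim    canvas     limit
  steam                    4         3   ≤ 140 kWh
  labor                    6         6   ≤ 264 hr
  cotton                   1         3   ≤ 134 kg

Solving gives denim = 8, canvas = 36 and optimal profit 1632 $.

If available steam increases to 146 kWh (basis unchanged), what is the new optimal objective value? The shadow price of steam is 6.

Δb = 6, so new z* = 1632 + (6)·(6) = 1632 + 36 = 1668.

1668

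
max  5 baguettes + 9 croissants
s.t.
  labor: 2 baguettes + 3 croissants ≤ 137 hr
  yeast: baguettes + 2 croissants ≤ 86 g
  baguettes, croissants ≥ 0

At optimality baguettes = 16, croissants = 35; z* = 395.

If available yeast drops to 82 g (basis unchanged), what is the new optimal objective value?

Both labor and yeast are binding at x*.
The binding rows give the dual system: 2·y_labor + 1·y_yeast = 5 and 3·y_labor + 2·y_yeast = 9.
→ y_labor = 1 and y_yeast = 3.
Δz = y_yeast·Δb = 3 × (-4) = -12, so new z* = 395 − 12 = 383.

383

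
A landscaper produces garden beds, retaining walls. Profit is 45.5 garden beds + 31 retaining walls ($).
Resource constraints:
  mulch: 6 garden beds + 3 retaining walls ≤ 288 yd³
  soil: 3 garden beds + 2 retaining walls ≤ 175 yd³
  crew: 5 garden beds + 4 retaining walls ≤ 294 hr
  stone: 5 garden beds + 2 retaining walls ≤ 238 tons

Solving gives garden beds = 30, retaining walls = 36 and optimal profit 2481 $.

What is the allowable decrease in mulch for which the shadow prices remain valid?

Binding constraints: mulch, crew. The basis is B = [[6,3],[5,4]] with det 9.
Per unit decrease in mulch, x* moves by d = (-0.4444, 0.5556).
The basis stays optimal until garden beds reaches 0; allowable decrease = 67.5 yd³.

67.5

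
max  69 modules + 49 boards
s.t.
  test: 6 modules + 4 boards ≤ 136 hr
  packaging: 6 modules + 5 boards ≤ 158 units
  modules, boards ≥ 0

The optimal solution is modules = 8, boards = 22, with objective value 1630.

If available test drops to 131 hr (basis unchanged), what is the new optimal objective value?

Both test and packaging are binding at x*.
From A_Bᵀ y = c: 6·y_test + 6·y_packaging = 69; 4·y_test + 5·y_packaging = 49.
Solving: y_test = 8.5, y_packaging = 3.
Δz = y_test·Δb = 8.5 × (-5) = -42.5, so new z* = 1630 − 42.5 = 1587.5.

1587.5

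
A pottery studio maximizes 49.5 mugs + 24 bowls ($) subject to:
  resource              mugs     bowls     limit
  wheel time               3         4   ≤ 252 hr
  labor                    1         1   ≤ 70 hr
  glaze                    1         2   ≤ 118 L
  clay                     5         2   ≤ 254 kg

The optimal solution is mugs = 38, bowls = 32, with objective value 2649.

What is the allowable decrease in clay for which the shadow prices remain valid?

30

Binding constraints: labor, clay. The basis is B = [[1,1],[5,2]] with det -3.
Per unit decrease in clay, x* moves by d = (-0.3333, 0.3333).
The basis stays optimal until wheel time becomes binding; allowable decrease = 30 kg.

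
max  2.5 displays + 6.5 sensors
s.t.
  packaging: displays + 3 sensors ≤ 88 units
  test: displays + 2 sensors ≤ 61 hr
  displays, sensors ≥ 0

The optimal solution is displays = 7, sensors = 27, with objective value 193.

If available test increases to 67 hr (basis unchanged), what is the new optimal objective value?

199

At the optimum: packaging uses 88 of 88 (binding); test uses 61 of 61 (binding).
From A_Bᵀ y = c: 1·y_packaging + 1·y_test = 2.5; 3·y_packaging + 2·y_test = 6.5.
This yields shadow prices y_packaging = 1.5, y_test = 1.
Δz = y_test·Δb = 1 × (6) = 6, so new z* = 193 + 6 = 199.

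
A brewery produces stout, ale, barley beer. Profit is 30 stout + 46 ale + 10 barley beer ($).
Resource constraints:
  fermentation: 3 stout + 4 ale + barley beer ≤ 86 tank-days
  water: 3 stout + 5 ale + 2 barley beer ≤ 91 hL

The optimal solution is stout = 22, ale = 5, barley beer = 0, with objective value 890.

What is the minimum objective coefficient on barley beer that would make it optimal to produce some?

Both fermentation and water are binding at x*.
Dual feasibility on the basic columns requires 3·y_fermentation + 3·y_water = 30, 4·y_fermentation + 5·y_water = 46.
Solving: y_fermentation = 4, y_water = 6.
barley beer enters the basis when its profit ≥ yᵀa₃ = 4·1 + 6·2 = 16.

16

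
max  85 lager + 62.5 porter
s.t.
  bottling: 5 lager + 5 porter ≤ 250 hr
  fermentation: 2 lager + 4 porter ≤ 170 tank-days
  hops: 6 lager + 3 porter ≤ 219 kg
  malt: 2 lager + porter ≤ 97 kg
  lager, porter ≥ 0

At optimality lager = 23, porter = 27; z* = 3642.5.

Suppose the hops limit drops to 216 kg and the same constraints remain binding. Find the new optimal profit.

3620

At the optimum: bottling uses 250 of 250 (binding); fermentation uses 154 of 170 (slack = 16); hops uses 219 of 219 (binding); malt uses 73 of 97 (slack = 24).
Slack constraints have shadow price 0 (complementary slackness).
From A_Bᵀ y = c: 5·y_bottling + 6·y_hops = 85; 5·y_bottling + 3·y_hops = 62.5.
Solving: y_bottling = 8, y_hops = 7.5.
Δz = y_hops·Δb = 7.5 × (-3) = -22.5, so new z* = 3642.5 − 22.5 = 3620.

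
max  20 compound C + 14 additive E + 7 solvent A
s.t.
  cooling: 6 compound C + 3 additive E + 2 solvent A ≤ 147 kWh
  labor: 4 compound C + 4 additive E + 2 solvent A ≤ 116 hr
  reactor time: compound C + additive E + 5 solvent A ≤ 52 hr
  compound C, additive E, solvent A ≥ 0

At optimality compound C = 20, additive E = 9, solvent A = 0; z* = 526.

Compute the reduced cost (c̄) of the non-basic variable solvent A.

-1

At the optimum: cooling uses 147 of 147 (binding); labor uses 116 of 116 (binding); reactor time uses 29 of 52 (slack = 23).
Slack constraints have shadow price 0 (complementary slackness).
From A_Bᵀ y = c: 6·y_cooling + 4·y_labor = 20; 3·y_cooling + 4·y_labor = 14.
Solving: y_cooling = 2, y_labor = 2.
Reduced cost of solvent A: c₃ − yᵀa₃ = 7 − (2·2 + 2·2) = 7 − 8 = -1.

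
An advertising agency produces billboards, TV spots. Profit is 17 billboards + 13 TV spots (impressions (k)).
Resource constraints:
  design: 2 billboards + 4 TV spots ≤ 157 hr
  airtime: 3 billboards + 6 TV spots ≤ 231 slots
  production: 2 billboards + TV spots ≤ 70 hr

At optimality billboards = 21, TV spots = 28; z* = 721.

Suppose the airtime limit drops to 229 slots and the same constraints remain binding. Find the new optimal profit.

Binding: airtime and production. Non-binding: design (3 unused).
Since design is not tight, its dual is 0.
From A_Bᵀ y = c: 3·y_airtime + 2·y_production = 17; 6·y_airtime + 1·y_production = 13.
This yields shadow prices y_airtime = 1, y_production = 7.
Δz = y_airtime·Δb = 1 × (-2) = -2, so new z* = 721 − 2 = 719.

719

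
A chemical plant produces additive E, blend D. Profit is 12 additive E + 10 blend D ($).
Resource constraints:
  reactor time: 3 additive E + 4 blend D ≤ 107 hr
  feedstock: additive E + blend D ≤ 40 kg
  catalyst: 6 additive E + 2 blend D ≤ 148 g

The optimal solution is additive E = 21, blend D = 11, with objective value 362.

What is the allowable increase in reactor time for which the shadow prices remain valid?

36

Binding constraints: reactor time, catalyst. The basis is B = [[3,4],[6,2]] with det -18.
Per unit increase in reactor time, x* moves by d = (-0.1111, 0.3333).
The basis stays optimal until feedstock becomes binding; allowable increase = 36 hr.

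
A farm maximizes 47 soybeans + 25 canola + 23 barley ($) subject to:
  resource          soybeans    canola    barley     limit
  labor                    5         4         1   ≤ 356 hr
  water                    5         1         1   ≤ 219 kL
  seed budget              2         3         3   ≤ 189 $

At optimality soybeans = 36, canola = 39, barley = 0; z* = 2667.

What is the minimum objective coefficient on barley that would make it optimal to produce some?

25

Binding: water and seed budget. Non-binding: labor (20 unused).
By complementary slackness, y = 0 for the non-binding constraint.
Dual feasibility on the basic columns requires 5·y_water + 2·y_seed budget = 47, 1·y_water + 3·y_seed budget = 25.
Solving: y_water = 7, y_seed budget = 6.
barley enters the basis when its profit ≥ yᵀa₃ = 7·1 + 6·3 = 25.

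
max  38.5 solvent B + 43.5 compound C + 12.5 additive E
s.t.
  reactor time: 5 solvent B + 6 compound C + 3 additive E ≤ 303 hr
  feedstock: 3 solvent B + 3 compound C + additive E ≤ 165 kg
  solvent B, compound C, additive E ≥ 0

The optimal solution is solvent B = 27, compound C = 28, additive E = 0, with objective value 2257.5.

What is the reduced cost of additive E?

-7

Check each constraint at x*: reactor time 303/303 (tight); feedstock 165/165 (tight).
From A_Bᵀ y = c: 5·y_reactor time + 3·y_feedstock = 38.5; 6·y_reactor time + 3·y_feedstock = 43.5.
This yields shadow prices y_reactor time = 5, y_feedstock = 4.5.
Reduced cost of additive E: c₃ − yᵀa₃ = 12.5 − (5·3 + 4.5·1) = 12.5 − 19.5 = -7.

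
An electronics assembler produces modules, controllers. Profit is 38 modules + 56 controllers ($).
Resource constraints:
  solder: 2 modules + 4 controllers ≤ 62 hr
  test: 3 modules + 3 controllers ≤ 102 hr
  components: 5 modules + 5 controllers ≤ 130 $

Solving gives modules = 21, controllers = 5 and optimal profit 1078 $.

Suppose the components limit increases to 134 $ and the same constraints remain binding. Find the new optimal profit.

1094

Binding: solder and components. Non-binding: test (24 unused).
By complementary slackness, y = 0 for the non-binding constraint.
Dual feasibility on the basic columns requires 2·y_solder + 5·y_components = 38, 4·y_solder + 5·y_components = 56.
Solving: y_solder = 9, y_components = 4.
Δz = y_components·Δb = 4 × (4) = 16, so new z* = 1078 + 16 = 1094.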